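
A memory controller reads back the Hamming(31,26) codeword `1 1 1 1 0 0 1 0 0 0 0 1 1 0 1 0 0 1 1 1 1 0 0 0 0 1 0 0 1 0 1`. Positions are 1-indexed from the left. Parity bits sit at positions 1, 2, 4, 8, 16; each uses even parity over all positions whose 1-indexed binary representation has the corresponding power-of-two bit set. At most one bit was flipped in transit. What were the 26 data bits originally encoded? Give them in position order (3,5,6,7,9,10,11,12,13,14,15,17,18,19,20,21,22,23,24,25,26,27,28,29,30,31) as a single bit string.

10010001101011100000100101

s1: b1⊕b3⊕b5⊕b7⊕b9⊕b11⊕b13⊕b15⊕b17⊕b19⊕b21⊕b23⊕b25⊕b27⊕b29⊕b31 = 1⊕1⊕0⊕1⊕0⊕0⊕1⊕1⊕0⊕1⊕1⊕0⊕0⊕0⊕1⊕1 = 1
s2: b2⊕b3⊕b6⊕b7⊕b10⊕b11⊕b14⊕b15⊕b18⊕b19⊕b22⊕b23⊕b26⊕b27⊕b30⊕b31 = 1⊕1⊕0⊕1⊕0⊕0⊕0⊕1⊕1⊕1⊕0⊕0⊕1⊕0⊕0⊕1 = 0
s4: b4⊕b5⊕b6⊕b7⊕b12⊕b13⊕b14⊕b15⊕b20⊕b21⊕b22⊕b23⊕b28⊕b29⊕b30⊕b31 = 1⊕0⊕0⊕1⊕1⊕1⊕0⊕1⊕1⊕1⊕0⊕0⊕0⊕1⊕0⊕1 = 1
s8: b8⊕b9⊕b10⊕b11⊕b12⊕b13⊕b14⊕b15⊕b24⊕b25⊕b26⊕b27⊕b28⊕b29⊕b30⊕b31 = 0⊕0⊕0⊕0⊕1⊕1⊕0⊕1⊕0⊕0⊕1⊕0⊕0⊕1⊕0⊕1 = 0
s16: b16⊕b17⊕b18⊕b19⊕b20⊕b21⊕b22⊕b23⊕b24⊕b25⊕b26⊕b27⊕b28⊕b29⊕b30⊕b31 = 0⊕0⊕1⊕1⊕1⊕1⊕0⊕0⊕0⊕0⊕1⊕0⊕0⊕1⊕0⊕1 = 1
Syndrome (s16...s1) = 10101 → position 21.
Flip bit 21: corrected codeword = 1111001000011010011100000100101
Data bits at positions 3,5,6,7,9,10,11,12,13,14,15,17,18,19,20,21,22,23,24,25,26,27,28,29,30,31: 10010001101011100000100101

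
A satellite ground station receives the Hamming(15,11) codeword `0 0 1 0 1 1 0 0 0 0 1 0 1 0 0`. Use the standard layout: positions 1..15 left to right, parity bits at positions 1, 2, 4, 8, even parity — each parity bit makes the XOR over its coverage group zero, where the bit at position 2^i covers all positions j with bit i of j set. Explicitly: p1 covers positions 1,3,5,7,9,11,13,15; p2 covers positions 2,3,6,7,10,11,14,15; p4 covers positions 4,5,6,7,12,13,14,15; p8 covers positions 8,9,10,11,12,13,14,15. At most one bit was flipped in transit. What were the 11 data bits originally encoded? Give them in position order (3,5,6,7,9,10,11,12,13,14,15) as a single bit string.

s1: b1⊕b3⊕b5⊕b7⊕b9⊕b11⊕b13⊕b15 = 0⊕1⊕1⊕0⊕0⊕1⊕1⊕0 = 0
s2: b2⊕b3⊕b6⊕b7⊕b10⊕b11⊕b14⊕b15 = 0⊕1⊕1⊕0⊕0⊕1⊕0⊕0 = 1
s4: b4⊕b5⊕b6⊕b7⊕b12⊕b13⊕b14⊕b15 = 0⊕1⊕1⊕0⊕0⊕1⊕0⊕0 = 1
s8: b8⊕b9⊕b10⊕b11⊕b12⊕b13⊕b14⊕b15 = 0⊕0⊕0⊕1⊕0⊕1⊕0⊕0 = 0
Syndrome (s8...s1) = 0110 → position 6.
Flip bit 6: corrected codeword = 001010000010100
Data bits at positions 3,5,6,7,9,10,11,12,13,14,15: 11000010100

11000010100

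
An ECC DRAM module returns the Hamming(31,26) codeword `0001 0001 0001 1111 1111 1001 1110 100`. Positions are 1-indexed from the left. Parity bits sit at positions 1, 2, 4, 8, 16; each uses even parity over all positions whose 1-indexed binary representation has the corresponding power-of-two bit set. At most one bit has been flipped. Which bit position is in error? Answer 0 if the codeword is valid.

s1: b1⊕b3⊕b5⊕b7⊕b9⊕b11⊕b13⊕b15⊕b17⊕b19⊕b21⊕b23⊕b25⊕b27⊕b29⊕b31 = 0⊕0⊕0⊕0⊕0⊕0⊕1⊕1⊕1⊕1⊕1⊕0⊕1⊕1⊕1⊕0 = 0
s2: b2⊕b3⊕b6⊕b7⊕b10⊕b11⊕b14⊕b15⊕b18⊕b19⊕b22⊕b23⊕b26⊕b27⊕b30⊕b31 = 0⊕0⊕0⊕0⊕0⊕0⊕1⊕1⊕1⊕1⊕0⊕0⊕1⊕1⊕0⊕0 = 0
s4: b4⊕b5⊕b6⊕b7⊕b12⊕b13⊕b14⊕b15⊕b20⊕b21⊕b22⊕b23⊕b28⊕b29⊕b30⊕b31 = 1⊕0⊕0⊕0⊕1⊕1⊕1⊕1⊕1⊕1⊕0⊕0⊕0⊕1⊕0⊕0 = 0
s8: b8⊕b9⊕b10⊕b11⊕b12⊕b13⊕b14⊕b15⊕b24⊕b25⊕b26⊕b27⊕b28⊕b29⊕b30⊕b31 = 1⊕0⊕0⊕0⊕1⊕1⊕1⊕1⊕1⊕1⊕1⊕1⊕0⊕1⊕0⊕0 = 0
s16: b16⊕b17⊕b18⊕b19⊕b20⊕b21⊕b22⊕b23⊕b24⊕b25⊕b26⊕b27⊕b28⊕b29⊕b30⊕b31 = 1⊕1⊕1⊕1⊕1⊕1⊕0⊕0⊕1⊕1⊕1⊕1⊕0⊕1⊕0⊕0 = 1
Syndrome (s16...s1) = 10000 → position 16.

16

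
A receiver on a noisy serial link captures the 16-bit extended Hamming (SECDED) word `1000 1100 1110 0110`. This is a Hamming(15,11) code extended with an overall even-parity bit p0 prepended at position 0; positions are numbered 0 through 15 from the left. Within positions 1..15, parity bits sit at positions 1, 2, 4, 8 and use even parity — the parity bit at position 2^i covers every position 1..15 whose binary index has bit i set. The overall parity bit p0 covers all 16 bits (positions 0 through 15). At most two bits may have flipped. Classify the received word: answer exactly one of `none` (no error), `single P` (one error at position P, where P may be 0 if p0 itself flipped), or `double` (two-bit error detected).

s1: b1⊕b3⊕b5⊕b7⊕b9⊕b11⊕b13⊕b15 = 0⊕0⊕1⊕0⊕1⊕0⊕1⊕0 = 1
s2: b2⊕b3⊕b6⊕b7⊕b10⊕b11⊕b14⊕b15 = 0⊕0⊕0⊕0⊕1⊕0⊕1⊕0 = 0
s4: b4⊕b5⊕b6⊕b7⊕b12⊕b13⊕b14⊕b15 = 1⊕1⊕0⊕0⊕0⊕1⊕1⊕0 = 0
s8: b8⊕b9⊕b10⊕b11⊕b12⊕b13⊕b14⊕b15 = 1⊕1⊕1⊕0⊕0⊕1⊕1⊕0 = 1
Syndrome (s8...s1) = 1001 → position 9.
Overall parity (XOR of all 16 bits, including p0): 1⊕0⊕0⊕0⊕1⊕1⊕0⊕0⊕1⊕1⊕1⊕0⊕0⊕1⊕1⊕0 = 0
Overall=0, syndrome position=9 → double-bit error detected (uncorrectable).

double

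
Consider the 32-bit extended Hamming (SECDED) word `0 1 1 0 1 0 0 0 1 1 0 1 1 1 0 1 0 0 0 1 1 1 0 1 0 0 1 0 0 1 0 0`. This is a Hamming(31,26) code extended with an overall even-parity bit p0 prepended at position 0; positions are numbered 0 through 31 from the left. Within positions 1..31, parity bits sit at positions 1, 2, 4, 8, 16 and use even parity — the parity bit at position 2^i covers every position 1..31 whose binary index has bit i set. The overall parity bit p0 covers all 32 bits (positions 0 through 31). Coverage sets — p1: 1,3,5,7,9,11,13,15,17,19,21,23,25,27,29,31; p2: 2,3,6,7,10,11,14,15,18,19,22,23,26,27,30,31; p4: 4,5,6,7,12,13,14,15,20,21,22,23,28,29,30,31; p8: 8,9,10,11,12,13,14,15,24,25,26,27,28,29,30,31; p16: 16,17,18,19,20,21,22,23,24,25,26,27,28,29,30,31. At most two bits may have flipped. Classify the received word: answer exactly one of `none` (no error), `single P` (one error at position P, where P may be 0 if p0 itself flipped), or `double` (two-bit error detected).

single 1

s1: b1⊕b3⊕b5⊕b7⊕b9⊕b11⊕b13⊕b15⊕b17⊕b19⊕b21⊕b23⊕b25⊕b27⊕b29⊕b31 = 1⊕0⊕0⊕0⊕1⊕1⊕1⊕1⊕0⊕1⊕1⊕1⊕0⊕0⊕1⊕0 = 1
s2: b2⊕b3⊕b6⊕b7⊕b10⊕b11⊕b14⊕b15⊕b18⊕b19⊕b22⊕b23⊕b26⊕b27⊕b30⊕b31 = 1⊕0⊕0⊕0⊕0⊕1⊕0⊕1⊕0⊕1⊕0⊕1⊕1⊕0⊕0⊕0 = 0
s4: b4⊕b5⊕b6⊕b7⊕b12⊕b13⊕b14⊕b15⊕b20⊕b21⊕b22⊕b23⊕b28⊕b29⊕b30⊕b31 = 1⊕0⊕0⊕0⊕1⊕1⊕0⊕1⊕1⊕1⊕0⊕1⊕0⊕1⊕0⊕0 = 0
s8: b8⊕b9⊕b10⊕b11⊕b12⊕b13⊕b14⊕b15⊕b24⊕b25⊕b26⊕b27⊕b28⊕b29⊕b30⊕b31 = 1⊕1⊕0⊕1⊕1⊕1⊕0⊕1⊕0⊕0⊕1⊕0⊕0⊕1⊕0⊕0 = 0
s16: b16⊕b17⊕b18⊕b19⊕b20⊕b21⊕b22⊕b23⊕b24⊕b25⊕b26⊕b27⊕b28⊕b29⊕b30⊕b31 = 0⊕0⊕0⊕1⊕1⊕1⊕0⊕1⊕0⊕0⊕1⊕0⊕0⊕1⊕0⊕0 = 0
Syndrome (s16...s1) = 00001 → position 1.
Overall parity (XOR of all 32 bits, including p0): 0⊕1⊕1⊕0⊕1⊕0⊕0⊕0⊕1⊕1⊕0⊕1⊕1⊕1⊕0⊕1⊕0⊕0⊕0⊕1⊕1⊕1⊕0⊕1⊕0⊕0⊕1⊕0⊕0⊕1⊕0⊕0 = 1
Overall=1, syndrome position=1 → single-bit error at position 1.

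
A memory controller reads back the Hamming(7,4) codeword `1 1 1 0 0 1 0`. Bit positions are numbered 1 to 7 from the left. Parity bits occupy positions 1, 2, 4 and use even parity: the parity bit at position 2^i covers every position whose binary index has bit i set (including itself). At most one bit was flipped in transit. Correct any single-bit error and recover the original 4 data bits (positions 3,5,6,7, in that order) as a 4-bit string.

s1: b1⊕b3⊕b5⊕b7 = 1⊕1⊕0⊕0 = 0
s2: b2⊕b3⊕b6⊕b7 = 1⊕1⊕1⊕0 = 1
s4: b4⊕b5⊕b6⊕b7 = 0⊕0⊕1⊕0 = 1
Syndrome (s4...s1) = 110 → position 6.
Flip bit 6: corrected codeword = 1110000
Data bits at positions 3,5,6,7: 1000

1000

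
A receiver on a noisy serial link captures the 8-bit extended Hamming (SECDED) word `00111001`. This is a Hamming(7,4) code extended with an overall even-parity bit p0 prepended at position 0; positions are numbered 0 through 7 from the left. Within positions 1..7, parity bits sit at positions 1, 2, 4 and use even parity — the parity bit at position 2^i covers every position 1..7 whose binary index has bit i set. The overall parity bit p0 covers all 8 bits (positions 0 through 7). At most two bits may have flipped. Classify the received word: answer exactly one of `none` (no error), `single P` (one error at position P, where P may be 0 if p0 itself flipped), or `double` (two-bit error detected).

s1: b1⊕b3⊕b5⊕b7 = 0⊕1⊕0⊕1 = 0
s2: b2⊕b3⊕b6⊕b7 = 1⊕1⊕0⊕1 = 1
s4: b4⊕b5⊕b6⊕b7 = 1⊕0⊕0⊕1 = 0
Syndrome (s4...s1) = 010 → position 2.
Overall parity (XOR of all 8 bits, including p0): 0⊕0⊕1⊕1⊕1⊕0⊕0⊕1 = 0
Overall=0, syndrome position=2 → double-bit error detected (uncorrectable).

double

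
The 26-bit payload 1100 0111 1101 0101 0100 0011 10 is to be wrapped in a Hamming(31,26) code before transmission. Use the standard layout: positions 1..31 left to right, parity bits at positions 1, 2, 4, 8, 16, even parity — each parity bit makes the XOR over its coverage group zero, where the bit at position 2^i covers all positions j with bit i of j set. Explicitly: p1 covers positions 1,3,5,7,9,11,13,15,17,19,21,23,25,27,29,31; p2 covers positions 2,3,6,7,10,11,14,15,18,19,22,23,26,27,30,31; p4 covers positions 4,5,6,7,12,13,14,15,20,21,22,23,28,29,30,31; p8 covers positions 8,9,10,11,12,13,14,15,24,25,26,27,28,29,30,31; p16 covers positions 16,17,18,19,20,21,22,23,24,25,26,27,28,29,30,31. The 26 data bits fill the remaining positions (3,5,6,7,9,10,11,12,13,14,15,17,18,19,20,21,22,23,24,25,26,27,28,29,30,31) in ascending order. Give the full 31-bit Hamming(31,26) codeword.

1111100001111101101010100001110

Place data bits at non-power-of-two positions: b3=1, b5=1, b6=0, b7=0, b9=0, b10=1, b11=1, b12=1, b13=1, b14=1, b15=0, b17=1, b18=0, b19=1, b20=0, b21=1, b22=0, b23=1, b24=0, b25=0, b26=0, b27=0, b28=1, b29=1, b30=1, b31=0.
p1 = XOR of data positions {3,5,7,9,11,13,15,17,19,21,23,25,27,29,31} = 1⊕1⊕0⊕0⊕1⊕1⊕0⊕1⊕1⊕1⊕1⊕0⊕0⊕1⊕0 = 1
p2 = XOR of data positions {3,6,7,10,11,14,15,18,19,22,23,26,27,30,31} = 1⊕0⊕0⊕1⊕1⊕1⊕0⊕0⊕1⊕0⊕1⊕0⊕0⊕1⊕0 = 1
p4 = XOR of data positions {5,6,7,12,13,14,15,20,21,22,23,28,29,30,31} = 1⊕0⊕0⊕1⊕1⊕1⊕0⊕0⊕1⊕0⊕1⊕1⊕1⊕1⊕0 = 1
p8 = XOR of data positions {9,10,11,12,13,14,15,24,25,26,27,28,29,30,31} = 0⊕1⊕1⊕1⊕1⊕1⊕0⊕0⊕0⊕0⊕0⊕1⊕1⊕1⊕0 = 0
p16 = XOR of data positions {17,18,19,20,21,22,23,24,25,26,27,28,29,30,31} = 1⊕0⊕1⊕0⊕1⊕0⊕1⊕0⊕0⊕0⊕0⊕1⊕1⊕1⊕0 = 1
Codeword b1..b31 = 1111100001111101101010100001110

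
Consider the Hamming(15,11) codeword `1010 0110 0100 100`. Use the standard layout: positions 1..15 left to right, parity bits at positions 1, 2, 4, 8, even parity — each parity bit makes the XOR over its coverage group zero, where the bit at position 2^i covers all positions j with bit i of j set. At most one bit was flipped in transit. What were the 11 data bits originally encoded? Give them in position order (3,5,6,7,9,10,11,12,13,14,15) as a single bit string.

10110100100

s1: b1⊕b3⊕b5⊕b7⊕b9⊕b11⊕b13⊕b15 = 1⊕1⊕0⊕1⊕0⊕0⊕1⊕0 = 0
s2: b2⊕b3⊕b6⊕b7⊕b10⊕b11⊕b14⊕b15 = 0⊕1⊕1⊕1⊕1⊕0⊕0⊕0 = 0
s4: b4⊕b5⊕b6⊕b7⊕b12⊕b13⊕b14⊕b15 = 0⊕0⊕1⊕1⊕0⊕1⊕0⊕0 = 1
s8: b8⊕b9⊕b10⊕b11⊕b12⊕b13⊕b14⊕b15 = 0⊕0⊕1⊕0⊕0⊕1⊕0⊕0 = 0
Syndrome (s8...s1) = 0100 → position 4.
Flip bit 4: corrected codeword = 101101100100100
Data bits at positions 3,5,6,7,9,10,11,12,13,14,15: 10110100100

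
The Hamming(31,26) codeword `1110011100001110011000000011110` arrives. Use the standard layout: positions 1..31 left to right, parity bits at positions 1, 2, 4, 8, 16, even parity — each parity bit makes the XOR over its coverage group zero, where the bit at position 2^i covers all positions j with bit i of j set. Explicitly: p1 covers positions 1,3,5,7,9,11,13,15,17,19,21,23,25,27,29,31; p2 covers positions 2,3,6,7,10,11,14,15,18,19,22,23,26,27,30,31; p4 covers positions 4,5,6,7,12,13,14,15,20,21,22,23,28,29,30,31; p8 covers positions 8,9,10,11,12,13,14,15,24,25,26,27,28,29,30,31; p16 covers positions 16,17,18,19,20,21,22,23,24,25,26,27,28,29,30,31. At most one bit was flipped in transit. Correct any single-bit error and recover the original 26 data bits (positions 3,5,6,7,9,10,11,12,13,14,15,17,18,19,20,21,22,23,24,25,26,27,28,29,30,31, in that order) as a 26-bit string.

10110000111011000000011110

s1: b1⊕b3⊕b5⊕b7⊕b9⊕b11⊕b13⊕b15⊕b17⊕b19⊕b21⊕b23⊕b25⊕b27⊕b29⊕b31 = 1⊕1⊕0⊕1⊕0⊕0⊕1⊕1⊕0⊕1⊕0⊕0⊕0⊕1⊕1⊕0 = 0
s2: b2⊕b3⊕b6⊕b7⊕b10⊕b11⊕b14⊕b15⊕b18⊕b19⊕b22⊕b23⊕b26⊕b27⊕b30⊕b31 = 1⊕1⊕1⊕1⊕0⊕0⊕1⊕1⊕1⊕1⊕0⊕0⊕0⊕1⊕1⊕0 = 0
s4: b4⊕b5⊕b6⊕b7⊕b12⊕b13⊕b14⊕b15⊕b20⊕b21⊕b22⊕b23⊕b28⊕b29⊕b30⊕b31 = 0⊕0⊕1⊕1⊕0⊕1⊕1⊕1⊕0⊕0⊕0⊕0⊕1⊕1⊕1⊕0 = 0
s8: b8⊕b9⊕b10⊕b11⊕b12⊕b13⊕b14⊕b15⊕b24⊕b25⊕b26⊕b27⊕b28⊕b29⊕b30⊕b31 = 1⊕0⊕0⊕0⊕0⊕1⊕1⊕1⊕0⊕0⊕0⊕1⊕1⊕1⊕1⊕0 = 0
s16: b16⊕b17⊕b18⊕b19⊕b20⊕b21⊕b22⊕b23⊕b24⊕b25⊕b26⊕b27⊕b28⊕b29⊕b30⊕b31 = 0⊕0⊕1⊕1⊕0⊕0⊕0⊕0⊕0⊕0⊕0⊕1⊕1⊕1⊕1⊕0 = 0
Syndrome (s16...s1) = 00000 → position 0 (no error).
No correction needed.
Data bits at positions 3,5,6,7,9,10,11,12,13,14,15,17,18,19,20,21,22,23,24,25,26,27,28,29,30,31: 10110000111011000000011110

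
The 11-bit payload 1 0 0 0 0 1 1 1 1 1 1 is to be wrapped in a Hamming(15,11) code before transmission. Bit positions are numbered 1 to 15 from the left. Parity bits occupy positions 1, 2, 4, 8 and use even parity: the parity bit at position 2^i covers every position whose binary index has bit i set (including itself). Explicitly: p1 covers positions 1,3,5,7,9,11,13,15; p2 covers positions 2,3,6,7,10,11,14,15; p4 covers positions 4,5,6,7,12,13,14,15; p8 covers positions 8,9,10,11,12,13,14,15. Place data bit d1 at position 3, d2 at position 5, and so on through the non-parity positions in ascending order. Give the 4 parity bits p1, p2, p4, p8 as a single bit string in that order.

0100

Place data bits at non-power-of-two positions: b3=1, b5=0, b6=0, b7=0, b9=0, b10=1, b11=1, b12=1, b13=1, b14=1, b15=1.
p1 = XOR of data positions {3,5,7,9,11,13,15} = 1⊕0⊕0⊕0⊕1⊕1⊕1 = 0
p2 = XOR of data positions {3,6,7,10,11,14,15} = 1⊕0⊕0⊕1⊕1⊕1⊕1 = 1
p4 = XOR of data positions {5,6,7,12,13,14,15} = 0⊕0⊕0⊕1⊕1⊕1⊕1 = 0
p8 = XOR of data positions {9,10,11,12,13,14,15} = 0⊕1⊕1⊕1⊕1⊕1⊕1 = 0
Parity bits p1,p2,p4,p8 = 0100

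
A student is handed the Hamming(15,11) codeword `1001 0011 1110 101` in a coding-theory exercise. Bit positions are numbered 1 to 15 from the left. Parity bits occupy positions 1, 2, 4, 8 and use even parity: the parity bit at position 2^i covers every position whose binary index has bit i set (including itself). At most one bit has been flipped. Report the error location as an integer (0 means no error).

0

s1: b1⊕b3⊕b5⊕b7⊕b9⊕b11⊕b13⊕b15 = 1⊕0⊕0⊕1⊕1⊕1⊕1⊕1 = 0
s2: b2⊕b3⊕b6⊕b7⊕b10⊕b11⊕b14⊕b15 = 0⊕0⊕0⊕1⊕1⊕1⊕0⊕1 = 0
s4: b4⊕b5⊕b6⊕b7⊕b12⊕b13⊕b14⊕b15 = 1⊕0⊕0⊕1⊕0⊕1⊕0⊕1 = 0
s8: b8⊕b9⊕b10⊕b11⊕b12⊕b13⊕b14⊕b15 = 1⊕1⊕1⊕1⊕0⊕1⊕0⊕1 = 0
Syndrome (s8...s1) = 0000 → position 0 (no error).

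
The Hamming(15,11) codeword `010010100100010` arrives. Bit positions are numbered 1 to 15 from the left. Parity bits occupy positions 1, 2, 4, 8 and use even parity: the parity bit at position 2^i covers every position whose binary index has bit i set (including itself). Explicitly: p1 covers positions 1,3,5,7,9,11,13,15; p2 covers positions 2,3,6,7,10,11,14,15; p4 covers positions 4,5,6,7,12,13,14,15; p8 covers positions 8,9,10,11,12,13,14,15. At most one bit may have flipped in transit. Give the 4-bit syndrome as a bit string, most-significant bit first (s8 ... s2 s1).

0100

s1: b1⊕b3⊕b5⊕b7⊕b9⊕b11⊕b13⊕b15 = 0⊕0⊕1⊕1⊕0⊕0⊕0⊕0 = 0
s2: b2⊕b3⊕b6⊕b7⊕b10⊕b11⊕b14⊕b15 = 1⊕0⊕0⊕1⊕1⊕0⊕1⊕0 = 0
s4: b4⊕b5⊕b6⊕b7⊕b12⊕b13⊕b14⊕b15 = 0⊕1⊕0⊕1⊕0⊕0⊕1⊕0 = 1
s8: b8⊕b9⊕b10⊕b11⊕b12⊕b13⊕b14⊕b15 = 0⊕0⊕1⊕0⊕0⊕0⊕1⊕0 = 0
Syndrome (s8...s1) = 0100 → position 4.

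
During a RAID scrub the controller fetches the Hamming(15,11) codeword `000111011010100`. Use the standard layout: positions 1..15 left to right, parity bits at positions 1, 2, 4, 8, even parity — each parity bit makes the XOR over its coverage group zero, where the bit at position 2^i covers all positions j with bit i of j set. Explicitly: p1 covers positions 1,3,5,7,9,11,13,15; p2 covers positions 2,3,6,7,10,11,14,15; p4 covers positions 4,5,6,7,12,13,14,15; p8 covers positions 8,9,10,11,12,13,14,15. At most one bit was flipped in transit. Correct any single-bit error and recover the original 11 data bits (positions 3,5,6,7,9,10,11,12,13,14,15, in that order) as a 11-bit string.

s1: b1⊕b3⊕b5⊕b7⊕b9⊕b11⊕b13⊕b15 = 0⊕0⊕1⊕0⊕1⊕1⊕1⊕0 = 0
s2: b2⊕b3⊕b6⊕b7⊕b10⊕b11⊕b14⊕b15 = 0⊕0⊕1⊕0⊕0⊕1⊕0⊕0 = 0
s4: b4⊕b5⊕b6⊕b7⊕b12⊕b13⊕b14⊕b15 = 1⊕1⊕1⊕0⊕0⊕1⊕0⊕0 = 0
s8: b8⊕b9⊕b10⊕b11⊕b12⊕b13⊕b14⊕b15 = 1⊕1⊕0⊕1⊕0⊕1⊕0⊕0 = 0
Syndrome (s8...s1) = 0000 → position 0 (no error).
No correction needed.
Data bits at positions 3,5,6,7,9,10,11,12,13,14,15: 01101010100

01101010100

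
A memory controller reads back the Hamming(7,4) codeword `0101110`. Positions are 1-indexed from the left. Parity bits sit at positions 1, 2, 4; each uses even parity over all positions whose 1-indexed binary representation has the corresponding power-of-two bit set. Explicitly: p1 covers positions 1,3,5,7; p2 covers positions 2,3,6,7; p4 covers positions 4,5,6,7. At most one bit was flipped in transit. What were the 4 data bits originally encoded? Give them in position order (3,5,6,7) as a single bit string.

0010

s1: b1⊕b3⊕b5⊕b7 = 0⊕0⊕1⊕0 = 1
s2: b2⊕b3⊕b6⊕b7 = 1⊕0⊕1⊕0 = 0
s4: b4⊕b5⊕b6⊕b7 = 1⊕1⊕1⊕0 = 1
Syndrome (s4...s1) = 101 → position 5.
Flip bit 5: corrected codeword = 0101010
Data bits at positions 3,5,6,7: 0010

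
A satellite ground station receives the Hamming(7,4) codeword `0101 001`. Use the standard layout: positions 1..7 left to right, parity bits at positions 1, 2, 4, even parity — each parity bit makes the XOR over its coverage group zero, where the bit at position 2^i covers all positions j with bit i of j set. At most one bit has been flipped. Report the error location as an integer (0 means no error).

s1: b1⊕b3⊕b5⊕b7 = 0⊕0⊕0⊕1 = 1
s2: b2⊕b3⊕b6⊕b7 = 1⊕0⊕0⊕1 = 0
s4: b4⊕b5⊕b6⊕b7 = 1⊕0⊕0⊕1 = 0
Syndrome (s4...s1) = 001 → position 1.

1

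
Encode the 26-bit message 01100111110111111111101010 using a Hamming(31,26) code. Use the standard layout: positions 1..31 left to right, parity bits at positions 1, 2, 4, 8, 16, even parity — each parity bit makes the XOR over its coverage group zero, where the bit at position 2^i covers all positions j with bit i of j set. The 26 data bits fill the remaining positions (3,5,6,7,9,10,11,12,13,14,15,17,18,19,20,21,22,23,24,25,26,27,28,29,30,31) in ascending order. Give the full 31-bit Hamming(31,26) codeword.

Place data bits at non-power-of-two positions: b3=0, b5=1, b6=1, b7=0, b9=0, b10=1, b11=1, b12=1, b13=1, b14=1, b15=0, b17=1, b18=1, b19=1, b20=1, b21=1, b22=1, b23=1, b24=1, b25=1, b26=1, b27=0, b28=1, b29=0, b30=1, b31=0.
p1 = XOR of data positions {3,5,7,9,11,13,15,17,19,21,23,25,27,29,31} = 0⊕1⊕0⊕0⊕1⊕1⊕0⊕1⊕1⊕1⊕1⊕1⊕0⊕0⊕0 = 0
p2 = XOR of data positions {3,6,7,10,11,14,15,18,19,22,23,26,27,30,31} = 0⊕1⊕0⊕1⊕1⊕1⊕0⊕1⊕1⊕1⊕1⊕1⊕0⊕1⊕0 = 0
p4 = XOR of data positions {5,6,7,12,13,14,15,20,21,22,23,28,29,30,31} = 1⊕1⊕0⊕1⊕1⊕1⊕0⊕1⊕1⊕1⊕1⊕1⊕0⊕1⊕0 = 1
p8 = XOR of data positions {9,10,11,12,13,14,15,24,25,26,27,28,29,30,31} = 0⊕1⊕1⊕1⊕1⊕1⊕0⊕1⊕1⊕1⊕0⊕1⊕0⊕1⊕0 = 0
p16 = XOR of data positions {17,18,19,20,21,22,23,24,25,26,27,28,29,30,31} = 1⊕1⊕1⊕1⊕1⊕1⊕1⊕1⊕1⊕1⊕0⊕1⊕0⊕1⊕0 = 0
Codeword b1..b31 = 0001110001111100111111111101010

0001110001111100111111111101010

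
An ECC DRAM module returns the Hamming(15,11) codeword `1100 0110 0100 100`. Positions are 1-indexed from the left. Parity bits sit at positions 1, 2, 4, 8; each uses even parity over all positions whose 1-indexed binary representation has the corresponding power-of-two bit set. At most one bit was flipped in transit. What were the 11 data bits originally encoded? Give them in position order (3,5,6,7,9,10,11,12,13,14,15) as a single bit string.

01110100100

s1: b1⊕b3⊕b5⊕b7⊕b9⊕b11⊕b13⊕b15 = 1⊕0⊕0⊕1⊕0⊕0⊕1⊕0 = 1
s2: b2⊕b3⊕b6⊕b7⊕b10⊕b11⊕b14⊕b15 = 1⊕0⊕1⊕1⊕1⊕0⊕0⊕0 = 0
s4: b4⊕b5⊕b6⊕b7⊕b12⊕b13⊕b14⊕b15 = 0⊕0⊕1⊕1⊕0⊕1⊕0⊕0 = 1
s8: b8⊕b9⊕b10⊕b11⊕b12⊕b13⊕b14⊕b15 = 0⊕0⊕1⊕0⊕0⊕1⊕0⊕0 = 0
Syndrome (s8...s1) = 0101 → position 5.
Flip bit 5: corrected codeword = 110011100100100
Data bits at positions 3,5,6,7,9,10,11,12,13,14,15: 01110100100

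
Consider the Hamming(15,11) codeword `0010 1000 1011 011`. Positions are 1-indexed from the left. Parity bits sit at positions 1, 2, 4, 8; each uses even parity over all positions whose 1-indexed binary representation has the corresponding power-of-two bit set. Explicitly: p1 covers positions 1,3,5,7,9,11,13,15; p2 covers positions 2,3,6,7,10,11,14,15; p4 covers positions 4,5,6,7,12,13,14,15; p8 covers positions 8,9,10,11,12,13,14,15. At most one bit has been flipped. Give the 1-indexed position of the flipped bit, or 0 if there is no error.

9

s1: b1⊕b3⊕b5⊕b7⊕b9⊕b11⊕b13⊕b15 = 0⊕1⊕1⊕0⊕1⊕1⊕0⊕1 = 1
s2: b2⊕b3⊕b6⊕b7⊕b10⊕b11⊕b14⊕b15 = 0⊕1⊕0⊕0⊕0⊕1⊕1⊕1 = 0
s4: b4⊕b5⊕b6⊕b7⊕b12⊕b13⊕b14⊕b15 = 0⊕1⊕0⊕0⊕1⊕0⊕1⊕1 = 0
s8: b8⊕b9⊕b10⊕b11⊕b12⊕b13⊕b14⊕b15 = 0⊕1⊕0⊕1⊕1⊕0⊕1⊕1 = 1
Syndrome (s8...s1) = 1001 → position 9.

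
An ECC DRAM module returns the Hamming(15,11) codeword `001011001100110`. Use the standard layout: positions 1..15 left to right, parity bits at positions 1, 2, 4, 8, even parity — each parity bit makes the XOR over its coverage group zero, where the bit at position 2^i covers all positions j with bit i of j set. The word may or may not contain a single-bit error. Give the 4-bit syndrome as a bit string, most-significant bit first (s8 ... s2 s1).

s1: b1⊕b3⊕b5⊕b7⊕b9⊕b11⊕b13⊕b15 = 0⊕1⊕1⊕0⊕1⊕0⊕1⊕0 = 0
s2: b2⊕b3⊕b6⊕b7⊕b10⊕b11⊕b14⊕b15 = 0⊕1⊕1⊕0⊕1⊕0⊕1⊕0 = 0
s4: b4⊕b5⊕b6⊕b7⊕b12⊕b13⊕b14⊕b15 = 0⊕1⊕1⊕0⊕0⊕1⊕1⊕0 = 0
s8: b8⊕b9⊕b10⊕b11⊕b12⊕b13⊕b14⊕b15 = 0⊕1⊕1⊕0⊕0⊕1⊕1⊕0 = 0
Syndrome (s8...s1) = 0000 → position 0 (no error).

0000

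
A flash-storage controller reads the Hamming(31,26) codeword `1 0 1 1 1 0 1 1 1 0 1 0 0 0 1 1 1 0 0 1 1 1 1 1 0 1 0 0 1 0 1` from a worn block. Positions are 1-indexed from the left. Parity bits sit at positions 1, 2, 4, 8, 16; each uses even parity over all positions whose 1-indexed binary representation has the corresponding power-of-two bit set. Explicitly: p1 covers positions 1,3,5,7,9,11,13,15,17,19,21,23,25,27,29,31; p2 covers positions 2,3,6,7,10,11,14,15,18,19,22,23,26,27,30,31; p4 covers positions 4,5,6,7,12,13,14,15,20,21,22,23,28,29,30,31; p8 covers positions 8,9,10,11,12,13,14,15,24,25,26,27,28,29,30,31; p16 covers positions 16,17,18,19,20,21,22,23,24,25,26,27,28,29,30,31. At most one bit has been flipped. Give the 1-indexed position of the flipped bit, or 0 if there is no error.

0

s1: b1⊕b3⊕b5⊕b7⊕b9⊕b11⊕b13⊕b15⊕b17⊕b19⊕b21⊕b23⊕b25⊕b27⊕b29⊕b31 = 1⊕1⊕1⊕1⊕1⊕1⊕0⊕1⊕1⊕0⊕1⊕1⊕0⊕0⊕1⊕1 = 0
s2: b2⊕b3⊕b6⊕b7⊕b10⊕b11⊕b14⊕b15⊕b18⊕b19⊕b22⊕b23⊕b26⊕b27⊕b30⊕b31 = 0⊕1⊕0⊕1⊕0⊕1⊕0⊕1⊕0⊕0⊕1⊕1⊕1⊕0⊕0⊕1 = 0
s4: b4⊕b5⊕b6⊕b7⊕b12⊕b13⊕b14⊕b15⊕b20⊕b21⊕b22⊕b23⊕b28⊕b29⊕b30⊕b31 = 1⊕1⊕0⊕1⊕0⊕0⊕0⊕1⊕1⊕1⊕1⊕1⊕0⊕1⊕0⊕1 = 0
s8: b8⊕b9⊕b10⊕b11⊕b12⊕b13⊕b14⊕b15⊕b24⊕b25⊕b26⊕b27⊕b28⊕b29⊕b30⊕b31 = 1⊕1⊕0⊕1⊕0⊕0⊕0⊕1⊕1⊕0⊕1⊕0⊕0⊕1⊕0⊕1 = 0
s16: b16⊕b17⊕b18⊕b19⊕b20⊕b21⊕b22⊕b23⊕b24⊕b25⊕b26⊕b27⊕b28⊕b29⊕b30⊕b31 = 1⊕1⊕0⊕0⊕1⊕1⊕1⊕1⊕1⊕0⊕1⊕0⊕0⊕1⊕0⊕1 = 0
Syndrome (s16...s1) = 00000 → position 0 (no error).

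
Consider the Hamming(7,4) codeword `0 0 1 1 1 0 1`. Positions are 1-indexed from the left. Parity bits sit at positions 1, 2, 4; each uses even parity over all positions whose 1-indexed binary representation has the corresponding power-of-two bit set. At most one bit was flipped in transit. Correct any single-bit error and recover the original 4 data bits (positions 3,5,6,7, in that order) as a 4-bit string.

s1: b1⊕b3⊕b5⊕b7 = 0⊕1⊕1⊕1 = 1
s2: b2⊕b3⊕b6⊕b7 = 0⊕1⊕0⊕1 = 0
s4: b4⊕b5⊕b6⊕b7 = 1⊕1⊕0⊕1 = 1
Syndrome (s4...s1) = 101 → position 5.
Flip bit 5: corrected codeword = 0011001
Data bits at positions 3,5,6,7: 1001

1001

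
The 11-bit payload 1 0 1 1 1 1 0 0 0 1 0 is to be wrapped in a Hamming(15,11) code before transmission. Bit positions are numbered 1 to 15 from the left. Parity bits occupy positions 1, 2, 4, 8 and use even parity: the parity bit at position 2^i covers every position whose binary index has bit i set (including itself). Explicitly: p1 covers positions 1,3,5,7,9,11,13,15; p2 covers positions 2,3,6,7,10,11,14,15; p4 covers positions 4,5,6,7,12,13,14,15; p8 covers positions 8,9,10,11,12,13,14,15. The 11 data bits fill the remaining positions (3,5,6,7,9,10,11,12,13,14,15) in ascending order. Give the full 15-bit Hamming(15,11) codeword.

111101111100010

Place data bits at non-power-of-two positions: b3=1, b5=0, b6=1, b7=1, b9=1, b10=1, b11=0, b12=0, b13=0, b14=1, b15=0.
p1 = XOR of data positions {3,5,7,9,11,13,15} = 1⊕0⊕1⊕1⊕0⊕0⊕0 = 1
p2 = XOR of data positions {3,6,7,10,11,14,15} = 1⊕1⊕1⊕1⊕0⊕1⊕0 = 1
p4 = XOR of data positions {5,6,7,12,13,14,15} = 0⊕1⊕1⊕0⊕0⊕1⊕0 = 1
p8 = XOR of data positions {9,10,11,12,13,14,15} = 1⊕1⊕0⊕0⊕0⊕1⊕0 = 1
Codeword b1..b15 = 111101111100010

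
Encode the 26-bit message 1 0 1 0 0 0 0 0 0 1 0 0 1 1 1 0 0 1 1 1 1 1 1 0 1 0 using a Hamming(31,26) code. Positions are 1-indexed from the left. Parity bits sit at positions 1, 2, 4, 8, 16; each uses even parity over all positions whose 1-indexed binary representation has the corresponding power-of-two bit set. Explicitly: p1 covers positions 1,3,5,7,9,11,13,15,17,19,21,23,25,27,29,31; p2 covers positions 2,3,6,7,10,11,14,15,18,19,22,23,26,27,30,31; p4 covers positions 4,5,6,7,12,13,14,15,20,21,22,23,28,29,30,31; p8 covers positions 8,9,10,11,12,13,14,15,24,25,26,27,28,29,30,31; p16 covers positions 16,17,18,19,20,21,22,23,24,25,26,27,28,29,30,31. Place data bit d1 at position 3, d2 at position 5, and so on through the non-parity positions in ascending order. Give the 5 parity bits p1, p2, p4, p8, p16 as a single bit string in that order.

11010

Place data bits at non-power-of-two positions: b3=1, b5=0, b6=1, b7=0, b9=0, b10=0, b11=0, b12=0, b13=0, b14=1, b15=0, b17=0, b18=1, b19=1, b20=1, b21=0, b22=0, b23=1, b24=1, b25=1, b26=1, b27=1, b28=1, b29=0, b30=1, b31=0.
p1 = XOR of data positions {3,5,7,9,11,13,15,17,19,21,23,25,27,29,31} = 1⊕0⊕0⊕0⊕0⊕0⊕0⊕0⊕1⊕0⊕1⊕1⊕1⊕0⊕0 = 1
p2 = XOR of data positions {3,6,7,10,11,14,15,18,19,22,23,26,27,30,31} = 1⊕1⊕0⊕0⊕0⊕1⊕0⊕1⊕1⊕0⊕1⊕1⊕1⊕1⊕0 = 1
p4 = XOR of data positions {5,6,7,12,13,14,15,20,21,22,23,28,29,30,31} = 0⊕1⊕0⊕0⊕0⊕1⊕0⊕1⊕0⊕0⊕1⊕1⊕0⊕1⊕0 = 0
p8 = XOR of data positions {9,10,11,12,13,14,15,24,25,26,27,28,29,30,31} = 0⊕0⊕0⊕0⊕0⊕1⊕0⊕1⊕1⊕1⊕1⊕1⊕0⊕1⊕0 = 1
p16 = XOR of data positions {17,18,19,20,21,22,23,24,25,26,27,28,29,30,31} = 0⊕1⊕1⊕1⊕0⊕0⊕1⊕1⊕1⊕1⊕1⊕1⊕0⊕1⊕0 = 0
Parity bits p1,p2,p4,p8,p16 = 11010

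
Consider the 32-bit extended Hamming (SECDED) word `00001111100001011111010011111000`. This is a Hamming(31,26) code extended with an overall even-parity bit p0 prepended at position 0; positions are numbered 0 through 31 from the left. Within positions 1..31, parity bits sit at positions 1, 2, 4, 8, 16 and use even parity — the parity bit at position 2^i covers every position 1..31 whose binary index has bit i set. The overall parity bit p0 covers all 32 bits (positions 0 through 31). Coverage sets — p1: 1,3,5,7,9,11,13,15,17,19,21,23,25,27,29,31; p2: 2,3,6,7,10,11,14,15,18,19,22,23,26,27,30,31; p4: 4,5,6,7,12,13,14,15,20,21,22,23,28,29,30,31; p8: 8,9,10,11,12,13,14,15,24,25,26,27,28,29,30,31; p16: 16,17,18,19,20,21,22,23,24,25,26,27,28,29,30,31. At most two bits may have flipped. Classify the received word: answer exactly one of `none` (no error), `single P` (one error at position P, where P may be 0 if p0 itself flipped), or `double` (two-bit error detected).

single 3

s1: b1⊕b3⊕b5⊕b7⊕b9⊕b11⊕b13⊕b15⊕b17⊕b19⊕b21⊕b23⊕b25⊕b27⊕b29⊕b31 = 0⊕0⊕1⊕1⊕0⊕0⊕1⊕1⊕1⊕1⊕1⊕0⊕1⊕1⊕0⊕0 = 1
s2: b2⊕b3⊕b6⊕b7⊕b10⊕b11⊕b14⊕b15⊕b18⊕b19⊕b22⊕b23⊕b26⊕b27⊕b30⊕b31 = 0⊕0⊕1⊕1⊕0⊕0⊕0⊕1⊕1⊕1⊕0⊕0⊕1⊕1⊕0⊕0 = 1
s4: b4⊕b5⊕b6⊕b7⊕b12⊕b13⊕b14⊕b15⊕b20⊕b21⊕b22⊕b23⊕b28⊕b29⊕b30⊕b31 = 1⊕1⊕1⊕1⊕0⊕1⊕0⊕1⊕0⊕1⊕0⊕0⊕1⊕0⊕0⊕0 = 0
s8: b8⊕b9⊕b10⊕b11⊕b12⊕b13⊕b14⊕b15⊕b24⊕b25⊕b26⊕b27⊕b28⊕b29⊕b30⊕b31 = 1⊕0⊕0⊕0⊕0⊕1⊕0⊕1⊕1⊕1⊕1⊕1⊕1⊕0⊕0⊕0 = 0
s16: b16⊕b17⊕b18⊕b19⊕b20⊕b21⊕b22⊕b23⊕b24⊕b25⊕b26⊕b27⊕b28⊕b29⊕b30⊕b31 = 1⊕1⊕1⊕1⊕0⊕1⊕0⊕0⊕1⊕1⊕1⊕1⊕1⊕0⊕0⊕0 = 0
Syndrome (s16...s1) = 00011 → position 3.
Overall parity (XOR of all 32 bits, including p0): 0⊕0⊕0⊕0⊕1⊕1⊕1⊕1⊕1⊕0⊕0⊕0⊕0⊕1⊕0⊕1⊕1⊕1⊕1⊕1⊕0⊕1⊕0⊕0⊕1⊕1⊕1⊕1⊕1⊕0⊕0⊕0 = 1
Overall=1, syndrome position=3 → single-bit error at position 3.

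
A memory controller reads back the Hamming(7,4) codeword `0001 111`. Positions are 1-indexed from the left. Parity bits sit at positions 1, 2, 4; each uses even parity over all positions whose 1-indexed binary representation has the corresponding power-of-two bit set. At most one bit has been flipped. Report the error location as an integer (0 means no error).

0

s1: b1⊕b3⊕b5⊕b7 = 0⊕0⊕1⊕1 = 0
s2: b2⊕b3⊕b6⊕b7 = 0⊕0⊕1⊕1 = 0
s4: b4⊕b5⊕b6⊕b7 = 1⊕1⊕1⊕1 = 0
Syndrome (s4...s1) = 000 → position 0 (no error).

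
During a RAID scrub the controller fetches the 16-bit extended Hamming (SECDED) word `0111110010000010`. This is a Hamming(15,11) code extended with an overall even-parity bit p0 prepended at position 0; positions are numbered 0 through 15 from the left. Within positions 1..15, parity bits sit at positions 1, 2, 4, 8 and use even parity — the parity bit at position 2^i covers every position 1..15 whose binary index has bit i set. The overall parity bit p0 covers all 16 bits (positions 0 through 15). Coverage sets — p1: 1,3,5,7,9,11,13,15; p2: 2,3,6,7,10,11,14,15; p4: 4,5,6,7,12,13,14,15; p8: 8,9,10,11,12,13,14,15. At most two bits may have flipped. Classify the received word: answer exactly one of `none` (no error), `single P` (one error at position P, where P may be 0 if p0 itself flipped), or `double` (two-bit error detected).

s1: b1⊕b3⊕b5⊕b7⊕b9⊕b11⊕b13⊕b15 = 1⊕1⊕1⊕0⊕0⊕0⊕0⊕0 = 1
s2: b2⊕b3⊕b6⊕b7⊕b10⊕b11⊕b14⊕b15 = 1⊕1⊕0⊕0⊕0⊕0⊕1⊕0 = 1
s4: b4⊕b5⊕b6⊕b7⊕b12⊕b13⊕b14⊕b15 = 1⊕1⊕0⊕0⊕0⊕0⊕1⊕0 = 1
s8: b8⊕b9⊕b10⊕b11⊕b12⊕b13⊕b14⊕b15 = 1⊕0⊕0⊕0⊕0⊕0⊕1⊕0 = 0
Syndrome (s8...s1) = 0111 → position 7.
Overall parity (XOR of all 16 bits, including p0): 0⊕1⊕1⊕1⊕1⊕1⊕0⊕0⊕1⊕0⊕0⊕0⊕0⊕0⊕1⊕0 = 1
Overall=1, syndrome position=7 → single-bit error at position 7.

single 7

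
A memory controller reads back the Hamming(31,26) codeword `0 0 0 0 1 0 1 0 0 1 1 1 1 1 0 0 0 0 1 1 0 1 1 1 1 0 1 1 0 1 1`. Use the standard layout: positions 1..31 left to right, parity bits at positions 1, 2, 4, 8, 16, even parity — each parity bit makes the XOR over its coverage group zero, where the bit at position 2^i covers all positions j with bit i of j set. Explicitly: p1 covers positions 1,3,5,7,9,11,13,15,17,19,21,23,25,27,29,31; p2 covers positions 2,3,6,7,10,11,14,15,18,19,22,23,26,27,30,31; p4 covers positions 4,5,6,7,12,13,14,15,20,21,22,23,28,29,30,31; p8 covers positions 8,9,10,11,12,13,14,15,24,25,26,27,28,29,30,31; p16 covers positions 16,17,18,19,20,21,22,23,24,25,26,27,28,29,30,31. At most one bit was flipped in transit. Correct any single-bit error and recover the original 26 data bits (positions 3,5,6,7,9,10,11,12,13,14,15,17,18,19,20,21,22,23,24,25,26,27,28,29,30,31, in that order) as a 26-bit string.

s1: b1⊕b3⊕b5⊕b7⊕b9⊕b11⊕b13⊕b15⊕b17⊕b19⊕b21⊕b23⊕b25⊕b27⊕b29⊕b31 = 0⊕0⊕1⊕1⊕0⊕1⊕1⊕0⊕0⊕1⊕0⊕1⊕1⊕1⊕0⊕1 = 1
s2: b2⊕b3⊕b6⊕b7⊕b10⊕b11⊕b14⊕b15⊕b18⊕b19⊕b22⊕b23⊕b26⊕b27⊕b30⊕b31 = 0⊕0⊕0⊕1⊕1⊕1⊕1⊕0⊕0⊕1⊕1⊕1⊕0⊕1⊕1⊕1 = 0
s4: b4⊕b5⊕b6⊕b7⊕b12⊕b13⊕b14⊕b15⊕b20⊕b21⊕b22⊕b23⊕b28⊕b29⊕b30⊕b31 = 0⊕1⊕0⊕1⊕1⊕1⊕1⊕0⊕1⊕0⊕1⊕1⊕1⊕0⊕1⊕1 = 1
s8: b8⊕b9⊕b10⊕b11⊕b12⊕b13⊕b14⊕b15⊕b24⊕b25⊕b26⊕b27⊕b28⊕b29⊕b30⊕b31 = 0⊕0⊕1⊕1⊕1⊕1⊕1⊕0⊕1⊕1⊕0⊕1⊕1⊕0⊕1⊕1 = 1
s16: b16⊕b17⊕b18⊕b19⊕b20⊕b21⊕b22⊕b23⊕b24⊕b25⊕b26⊕b27⊕b28⊕b29⊕b30⊕b31 = 0⊕0⊕0⊕1⊕1⊕0⊕1⊕1⊕1⊕1⊕0⊕1⊕1⊕0⊕1⊕1 = 0
Syndrome (s16...s1) = 01101 → position 13.
Flip bit 13: corrected codeword = 0000101001110100001101111011011
Data bits at positions 3,5,6,7,9,10,11,12,13,14,15,17,18,19,20,21,22,23,24,25,26,27,28,29,30,31: 01010111010001101111011011

01010111010001101111011011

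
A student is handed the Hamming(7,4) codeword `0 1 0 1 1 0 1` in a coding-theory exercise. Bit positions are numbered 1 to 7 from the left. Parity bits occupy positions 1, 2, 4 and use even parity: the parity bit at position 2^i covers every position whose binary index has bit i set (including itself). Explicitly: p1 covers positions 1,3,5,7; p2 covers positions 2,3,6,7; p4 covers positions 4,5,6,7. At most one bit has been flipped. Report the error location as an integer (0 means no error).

4

s1: b1⊕b3⊕b5⊕b7 = 0⊕0⊕1⊕1 = 0
s2: b2⊕b3⊕b6⊕b7 = 1⊕0⊕0⊕1 = 0
s4: b4⊕b5⊕b6⊕b7 = 1⊕1⊕0⊕1 = 1
Syndrome (s4...s1) = 100 → position 4.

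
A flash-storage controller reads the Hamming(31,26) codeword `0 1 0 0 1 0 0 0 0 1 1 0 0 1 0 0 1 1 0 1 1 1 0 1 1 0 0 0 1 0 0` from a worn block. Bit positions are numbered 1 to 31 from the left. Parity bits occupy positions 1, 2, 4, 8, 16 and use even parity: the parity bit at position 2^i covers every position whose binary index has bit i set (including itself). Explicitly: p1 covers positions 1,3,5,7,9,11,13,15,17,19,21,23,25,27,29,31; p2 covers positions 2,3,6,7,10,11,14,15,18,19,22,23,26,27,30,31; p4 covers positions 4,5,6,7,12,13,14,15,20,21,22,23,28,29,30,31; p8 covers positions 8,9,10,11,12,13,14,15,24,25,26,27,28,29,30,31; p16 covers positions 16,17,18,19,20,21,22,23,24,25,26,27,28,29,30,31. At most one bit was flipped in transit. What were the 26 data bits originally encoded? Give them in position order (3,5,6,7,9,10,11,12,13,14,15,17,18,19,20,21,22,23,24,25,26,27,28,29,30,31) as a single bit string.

s1: b1⊕b3⊕b5⊕b7⊕b9⊕b11⊕b13⊕b15⊕b17⊕b19⊕b21⊕b23⊕b25⊕b27⊕b29⊕b31 = 0⊕0⊕1⊕0⊕0⊕1⊕0⊕0⊕1⊕0⊕1⊕0⊕1⊕0⊕1⊕0 = 0
s2: b2⊕b3⊕b6⊕b7⊕b10⊕b11⊕b14⊕b15⊕b18⊕b19⊕b22⊕b23⊕b26⊕b27⊕b30⊕b31 = 1⊕0⊕0⊕0⊕1⊕1⊕1⊕0⊕1⊕0⊕1⊕0⊕0⊕0⊕0⊕0 = 0
s4: b4⊕b5⊕b6⊕b7⊕b12⊕b13⊕b14⊕b15⊕b20⊕b21⊕b22⊕b23⊕b28⊕b29⊕b30⊕b31 = 0⊕1⊕0⊕0⊕0⊕0⊕1⊕0⊕1⊕1⊕1⊕0⊕0⊕1⊕0⊕0 = 0
s8: b8⊕b9⊕b10⊕b11⊕b12⊕b13⊕b14⊕b15⊕b24⊕b25⊕b26⊕b27⊕b28⊕b29⊕b30⊕b31 = 0⊕0⊕1⊕1⊕0⊕0⊕1⊕0⊕1⊕1⊕0⊕0⊕0⊕1⊕0⊕0 = 0
s16: b16⊕b17⊕b18⊕b19⊕b20⊕b21⊕b22⊕b23⊕b24⊕b25⊕b26⊕b27⊕b28⊕b29⊕b30⊕b31 = 0⊕1⊕1⊕0⊕1⊕1⊕1⊕0⊕1⊕1⊕0⊕0⊕0⊕1⊕0⊕0 = 0
Syndrome (s16...s1) = 00000 → position 0 (no error).
No correction needed.
Data bits at positions 3,5,6,7,9,10,11,12,13,14,15,17,18,19,20,21,22,23,24,25,26,27,28,29,30,31: 01000110010110111011000100

01000110010110111011000100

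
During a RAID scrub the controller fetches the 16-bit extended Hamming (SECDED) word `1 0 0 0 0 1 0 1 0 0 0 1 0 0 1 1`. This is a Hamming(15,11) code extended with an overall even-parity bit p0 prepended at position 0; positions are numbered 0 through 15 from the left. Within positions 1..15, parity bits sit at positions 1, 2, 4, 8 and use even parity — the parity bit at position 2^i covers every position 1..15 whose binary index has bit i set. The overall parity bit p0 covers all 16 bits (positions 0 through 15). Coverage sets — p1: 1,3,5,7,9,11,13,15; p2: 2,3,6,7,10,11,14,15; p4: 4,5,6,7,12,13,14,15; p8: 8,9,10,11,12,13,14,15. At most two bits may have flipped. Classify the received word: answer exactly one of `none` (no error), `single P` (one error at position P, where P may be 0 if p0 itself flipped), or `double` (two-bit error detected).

double

s1: b1⊕b3⊕b5⊕b7⊕b9⊕b11⊕b13⊕b15 = 0⊕0⊕1⊕1⊕0⊕1⊕0⊕1 = 0
s2: b2⊕b3⊕b6⊕b7⊕b10⊕b11⊕b14⊕b15 = 0⊕0⊕0⊕1⊕0⊕1⊕1⊕1 = 0
s4: b4⊕b5⊕b6⊕b7⊕b12⊕b13⊕b14⊕b15 = 0⊕1⊕0⊕1⊕0⊕0⊕1⊕1 = 0
s8: b8⊕b9⊕b10⊕b11⊕b12⊕b13⊕b14⊕b15 = 0⊕0⊕0⊕1⊕0⊕0⊕1⊕1 = 1
Syndrome (s8...s1) = 1000 → position 8.
Overall parity (XOR of all 16 bits, including p0): 1⊕0⊕0⊕0⊕0⊕1⊕0⊕1⊕0⊕0⊕0⊕1⊕0⊕0⊕1⊕1 = 0
Overall=0, syndrome position=8 → double-bit error detected (uncorrectable).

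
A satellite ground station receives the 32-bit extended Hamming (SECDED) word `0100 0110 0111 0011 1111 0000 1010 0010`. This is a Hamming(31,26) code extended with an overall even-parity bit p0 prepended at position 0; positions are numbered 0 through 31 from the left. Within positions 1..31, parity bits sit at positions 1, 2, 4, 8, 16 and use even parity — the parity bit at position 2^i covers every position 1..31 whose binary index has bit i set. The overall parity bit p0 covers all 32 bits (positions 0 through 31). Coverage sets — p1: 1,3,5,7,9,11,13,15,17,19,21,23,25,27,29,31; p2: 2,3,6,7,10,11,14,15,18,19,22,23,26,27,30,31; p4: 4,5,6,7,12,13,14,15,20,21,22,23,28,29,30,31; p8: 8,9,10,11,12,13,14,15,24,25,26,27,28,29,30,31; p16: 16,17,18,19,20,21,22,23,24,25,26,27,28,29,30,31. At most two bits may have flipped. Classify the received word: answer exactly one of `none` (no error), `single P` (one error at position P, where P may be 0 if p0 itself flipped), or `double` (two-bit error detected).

s1: b1⊕b3⊕b5⊕b7⊕b9⊕b11⊕b13⊕b15⊕b17⊕b19⊕b21⊕b23⊕b25⊕b27⊕b29⊕b31 = 1⊕0⊕1⊕0⊕1⊕1⊕0⊕1⊕1⊕1⊕0⊕0⊕0⊕0⊕0⊕0 = 1
s2: b2⊕b3⊕b6⊕b7⊕b10⊕b11⊕b14⊕b15⊕b18⊕b19⊕b22⊕b23⊕b26⊕b27⊕b30⊕b31 = 0⊕0⊕1⊕0⊕1⊕1⊕1⊕1⊕1⊕1⊕0⊕0⊕1⊕0⊕1⊕0 = 1
s4: b4⊕b5⊕b6⊕b7⊕b12⊕b13⊕b14⊕b15⊕b20⊕b21⊕b22⊕b23⊕b28⊕b29⊕b30⊕b31 = 0⊕1⊕1⊕0⊕0⊕0⊕1⊕1⊕0⊕0⊕0⊕0⊕0⊕0⊕1⊕0 = 1
s8: b8⊕b9⊕b10⊕b11⊕b12⊕b13⊕b14⊕b15⊕b24⊕b25⊕b26⊕b27⊕b28⊕b29⊕b30⊕b31 = 0⊕1⊕1⊕1⊕0⊕0⊕1⊕1⊕1⊕0⊕1⊕0⊕0⊕0⊕1⊕0 = 0
s16: b16⊕b17⊕b18⊕b19⊕b20⊕b21⊕b22⊕b23⊕b24⊕b25⊕b26⊕b27⊕b28⊕b29⊕b30⊕b31 = 1⊕1⊕1⊕1⊕0⊕0⊕0⊕0⊕1⊕0⊕1⊕0⊕0⊕0⊕1⊕0 = 1
Syndrome (s16...s1) = 10111 → position 23.
Overall parity (XOR of all 32 bits, including p0): 0⊕1⊕0⊕0⊕0⊕1⊕1⊕0⊕0⊕1⊕1⊕1⊕0⊕0⊕1⊕1⊕1⊕1⊕1⊕1⊕0⊕0⊕0⊕0⊕1⊕0⊕1⊕0⊕0⊕0⊕1⊕0 = 1
Overall=1, syndrome position=23 → single-bit error at position 23.

single 23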